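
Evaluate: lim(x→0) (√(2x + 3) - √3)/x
This is a standard limit.

Factor or rationalize the expression:
  lim(x→0) (√(2x + 3) - √3)/x = sqrt(3)/3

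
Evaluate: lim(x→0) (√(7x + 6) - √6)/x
This is a standard limit.

Factor or rationalize the expression:
  lim(x→0) (√(7x + 6) - √6)/x = 7·sqrt(6)/12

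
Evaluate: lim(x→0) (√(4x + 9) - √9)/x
This is a standard limit.

Factor or rationalize the expression:
  lim(x→0) (√(4x + 9) - √9)/x = 2/3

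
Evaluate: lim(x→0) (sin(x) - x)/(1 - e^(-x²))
This is a 0/0 indeterminate form.

Apply L'Hôpital's rule: differentiate numerator and denominator separately.
  f(x) = -x + sin(x)   ⇒   f'(x) = cos(x) - 1
  g(x) = 1 - e^(-x^2)   ⇒   g'(x) = 2·x·e^(-x^2)
  lim(x→0) f'(x)/g'(x) = lim(x→0) (cos(x) - 1)/(2·x·e^(-x^2))
  = 0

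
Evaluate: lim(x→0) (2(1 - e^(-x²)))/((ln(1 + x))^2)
This is a 0/0 indeterminate form.

Apply L'Hôpital's rule: differentiate numerator and denominator separately.
  f(x) = 2 - 2·e^(-x^2)   ⇒   f'(x) = 4·x·e^(-x^2)
  g(x) = ln(x + 1)^2   ⇒   g'(x) = 2·ln(x + 1)/(x + 1)
  lim(x→0) f'(x)/g'(x) = lim(x→0) (4·x·e^(-x^2))/(2·ln(x + 1)/(x + 1))
  = 2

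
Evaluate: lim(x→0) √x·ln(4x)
This is a 0·∞ indeterminate form.

Rewrite 0·∞ as a quotient (0/0 or ∞/∞ form), then apply L'Hôpital's rule:
  lim(x→0) √x·ln(4x) = 0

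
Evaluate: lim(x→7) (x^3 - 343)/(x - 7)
This is a standard limit.

Factor or rationalize the expression:
  lim(x→7) (x^3 - 343)/(x - 7) = 147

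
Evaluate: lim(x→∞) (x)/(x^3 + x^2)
This is an ∞/∞ indeterminate form.

Apply L'Hôpital's rule: differentiate numerator and denominator separately.
  f(x) = x   ⇒   f'(x) = 1
  g(x) = x^3 + x^2   ⇒   g'(x) = 3·x^2 + 2·x
  lim(x→∞) f'(x)/g'(x) = lim(x→∞) (1)/(3·x^2 + 2·x)
  = 0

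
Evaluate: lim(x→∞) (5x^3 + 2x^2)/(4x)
This is an ∞/∞ indeterminate form.

Apply L'Hôpital's rule: differentiate numerator and denominator separately.
  f(x) = 5·x^3 + 2·x^2   ⇒   f'(x) = 15·x^2 + 4·x
  g(x) = 4·x   ⇒   g'(x) = 4
  lim(x→∞) f'(x)/g'(x) = lim(x→∞) (15·x^2 + 4·x)/(4)
  = ∞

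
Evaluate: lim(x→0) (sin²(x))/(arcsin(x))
This is a 0/0 indeterminate form.

Apply L'Hôpital's rule: differentiate numerator and denominator separately.
  f(x) = sin(x)^2   ⇒   f'(x) = 2·sin(x)·cos(x)
  g(x) = asin(x)   ⇒   g'(x) = 1/sqrt(1 - x^2)
  lim(x→0) f'(x)/g'(x) = lim(x→0) (2·sin(x)·cos(x))/(1/sqrt(1 - x^2))
  = 0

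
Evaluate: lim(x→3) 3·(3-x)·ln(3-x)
This is a 0·∞ indeterminate form.

Rewrite 0·∞ as a quotient (0/0 or ∞/∞ form), then apply L'Hôpital's rule:
  lim(x→3) 3·(3-x)·ln(3-x) = 0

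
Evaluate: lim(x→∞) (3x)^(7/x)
This is an exponential indeterminate form.

For exponential indeterminate forms, take the natural log:
  Let L = lim(x→∞) (3x)^(7/x)
  Then ln(L) = lim(x→∞) [exponent × ln(base)]
  Evaluate using L'Hôpital or standard limits, then exponentiate.
  L = 1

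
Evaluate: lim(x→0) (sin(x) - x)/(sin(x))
This is a 0/0 indeterminate form.

Apply L'Hôpital's rule: differentiate numerator and denominator separately.
  f(x) = -x + sin(x)   ⇒   f'(x) = cos(x) - 1
  g(x) = sin(x)   ⇒   g'(x) = cos(x)
  lim(x→0) f'(x)/g'(x) = lim(x→0) (cos(x) - 1)/(cos(x))
  = 0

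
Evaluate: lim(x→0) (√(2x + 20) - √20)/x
This is a standard limit.

Factor or rationalize the expression:
  lim(x→0) (√(2x + 20) - √20)/x = sqrt(5)/10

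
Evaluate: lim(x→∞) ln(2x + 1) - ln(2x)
This is an ∞-∞ indeterminate form.

Combine fractions or rationalize to convert ∞-∞ to 0/0 form:
  lim(x→∞) ln(2x + 1) - ln(2x) = 0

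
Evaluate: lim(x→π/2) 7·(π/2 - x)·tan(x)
This is a 0·∞ indeterminate form.

Rewrite 0·∞ as a quotient (0/0 or ∞/∞ form), then apply L'Hôpital's rule:
  lim(x→π/2) 7·(π/2 - x)·tan(x) = 7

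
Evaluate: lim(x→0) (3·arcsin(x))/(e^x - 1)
This is a 0/0 indeterminate form.

Apply L'Hôpital's rule: differentiate numerator and denominator separately.
  f(x) = 3·asin(x)   ⇒   f'(x) = 3/sqrt(1 - x^2)
  g(x) = e^(x) - 1   ⇒   g'(x) = e^(x)
  lim(x→0) f'(x)/g'(x) = lim(x→0) (3/sqrt(1 - x^2))/(e^(x))
  = 3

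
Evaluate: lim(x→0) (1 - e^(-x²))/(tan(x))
This is a 0/0 indeterminate form.

Apply L'Hôpital's rule: differentiate numerator and denominator separately.
  f(x) = 1 - e^(-x^2)   ⇒   f'(x) = 2·x·e^(-x^2)
  g(x) = tan(x)   ⇒   g'(x) = tan(x)^2 + 1
  lim(x→0) f'(x)/g'(x) = lim(x→0) (2·x·e^(-x^2))/(tan(x)^2 + 1)
  = 0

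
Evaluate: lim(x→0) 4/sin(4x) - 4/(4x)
This is an ∞-∞ indeterminate form.

Combine fractions or rationalize to convert ∞-∞ to 0/0 form:
  lim(x→0) 4/sin(4x) - 4/(4x) = 0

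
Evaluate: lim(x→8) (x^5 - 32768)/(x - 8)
This is a standard limit.

Factor or rationalize the expression:
  lim(x→8) (x^5 - 32768)/(x - 8) = 20480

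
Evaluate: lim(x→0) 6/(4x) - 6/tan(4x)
This is an ∞-∞ indeterminate form.

Combine fractions or rationalize to convert ∞-∞ to 0/0 form:
  lim(x→0) 6/(4x) - 6/tan(4x) = 0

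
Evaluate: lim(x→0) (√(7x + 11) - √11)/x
This is a standard limit.

Factor or rationalize the expression:
  lim(x→0) (√(7x + 11) - √11)/x = 7·sqrt(11)/22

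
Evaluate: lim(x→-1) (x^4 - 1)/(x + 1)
This is a standard limit.

Factor or rationalize the expression:
  lim(x→-1) (x^4 - 1)/(x + 1) = -4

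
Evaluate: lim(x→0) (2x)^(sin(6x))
This is an exponential indeterminate form.

For exponential indeterminate forms, take the natural log:
  Let L = lim(x→0) (2x)^(sin(6x))
  Then ln(L) = lim(x→0) [exponent × ln(base)]
  Evaluate using L'Hôpital or standard limits, then exponentiate.
  L = 1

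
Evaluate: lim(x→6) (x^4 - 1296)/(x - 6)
This is a standard limit.

Factor or rationalize the expression:
  lim(x→6) (x^4 - 1296)/(x - 6) = 864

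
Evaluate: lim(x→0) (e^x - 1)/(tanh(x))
This is a 0/0 indeterminate form.

Apply L'Hôpital's rule: differentiate numerator and denominator separately.
  f(x) = e^(x) - 1   ⇒   f'(x) = e^(x)
  g(x) = tanh(x)   ⇒   g'(x) = 1 - tanh(x)^2
  lim(x→0) f'(x)/g'(x) = lim(x→0) (e^(x))/(1 - tanh(x)^2)
  = 1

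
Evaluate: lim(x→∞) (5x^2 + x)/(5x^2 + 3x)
This is an ∞/∞ indeterminate form.

Apply L'Hôpital's rule: differentiate numerator and denominator separately.
  f(x) = 5·x^2 + x   ⇒   f'(x) = 10·x + 1
  g(x) = 5·x^2 + 3·x   ⇒   g'(x) = 10·x + 3
  lim(x→∞) f'(x)/g'(x) = lim(x→∞) (10·x + 1)/(10·x + 3)
  = 1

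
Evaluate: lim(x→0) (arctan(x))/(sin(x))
This is a 0/0 indeterminate form.

Apply L'Hôpital's rule: differentiate numerator and denominator separately.
  f(x) = atan(x)   ⇒   f'(x) = 1/(x^2 + 1)
  g(x) = sin(x)   ⇒   g'(x) = cos(x)
  lim(x→0) f'(x)/g'(x) = lim(x→0) (1/(x^2 + 1))/(cos(x))
  = 1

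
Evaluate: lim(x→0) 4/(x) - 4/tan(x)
This is an ∞-∞ indeterminate form.

Combine fractions or rationalize to convert ∞-∞ to 0/0 form:
  lim(x→0) 4/(x) - 4/tan(x) = 0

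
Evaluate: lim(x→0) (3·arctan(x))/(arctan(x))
This is a 0/0 indeterminate form.

Apply L'Hôpital's rule: differentiate numerator and denominator separately.
  f(x) = 3·atan(x)   ⇒   f'(x) = 3/(x^2 + 1)
  g(x) = atan(x)   ⇒   g'(x) = 1/(x^2 + 1)
  lim(x→0) f'(x)/g'(x) = lim(x→0) (3/(x^2 + 1))/(1/(x^2 + 1))
  = 3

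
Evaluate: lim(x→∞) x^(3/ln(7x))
This is an exponential indeterminate form.

For exponential indeterminate forms, take the natural log:
  Let L = lim(x→∞) x^(3/ln(7x))
  Then ln(L) = lim(x→∞) [exponent × ln(base)]
  Evaluate using L'Hôpital or standard limits, then exponentiate.
  L = e^(3)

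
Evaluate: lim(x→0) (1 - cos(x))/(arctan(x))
This is a 0/0 indeterminate form.

Apply L'Hôpital's rule: differentiate numerator and denominator separately.
  f(x) = 1 - cos(x)   ⇒   f'(x) = sin(x)
  g(x) = atan(x)   ⇒   g'(x) = 1/(x^2 + 1)
  lim(x→0) f'(x)/g'(x) = lim(x→0) (sin(x))/(1/(x^2 + 1))
  = 0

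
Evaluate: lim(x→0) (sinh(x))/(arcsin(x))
This is a 0/0 indeterminate form.

Apply L'Hôpital's rule: differentiate numerator and denominator separately.
  f(x) = sinh(x)   ⇒   f'(x) = cosh(x)
  g(x) = asin(x)   ⇒   g'(x) = 1/sqrt(1 - x^2)
  lim(x→0) f'(x)/g'(x) = lim(x→0) (cosh(x))/(1/sqrt(1 - x^2))
  = 1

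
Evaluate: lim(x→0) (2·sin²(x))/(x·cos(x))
This is a 0/0 indeterminate form.

Apply L'Hôpital's rule: differentiate numerator and denominator separately.
  f(x) = 2·sin(x)^2   ⇒   f'(x) = 4·sin(x)·cos(x)
  g(x) = x·cos(x)   ⇒   g'(x) = -x·sin(x) + cos(x)
  lim(x→0) f'(x)/g'(x) = lim(x→0) (4·sin(x)·cos(x))/(-x·sin(x) + cos(x))
  = 0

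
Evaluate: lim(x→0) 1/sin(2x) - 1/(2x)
This is an ∞-∞ indeterminate form.

Combine fractions or rationalize to convert ∞-∞ to 0/0 form:
  lim(x→0) 1/sin(2x) - 1/(2x) = 0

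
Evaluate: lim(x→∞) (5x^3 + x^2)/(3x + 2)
This is an ∞/∞ indeterminate form.

Apply L'Hôpital's rule: differentiate numerator and denominator separately.
  f(x) = 5·x^3 + x^2   ⇒   f'(x) = 15·x^2 + 2·x
  g(x) = 3·x + 2   ⇒   g'(x) = 3
  lim(x→∞) f'(x)/g'(x) = lim(x→∞) (15·x^2 + 2·x)/(3)
  = ∞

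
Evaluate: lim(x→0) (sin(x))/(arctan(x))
This is a 0/0 indeterminate form.

Apply L'Hôpital's rule: differentiate numerator and denominator separately.
  f(x) = sin(x)   ⇒   f'(x) = cos(x)
  g(x) = atan(x)   ⇒   g'(x) = 1/(x^2 + 1)
  lim(x→0) f'(x)/g'(x) = lim(x→0) (cos(x))/(1/(x^2 + 1))
  = 1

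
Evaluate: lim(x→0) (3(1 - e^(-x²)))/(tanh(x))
This is a 0/0 indeterminate form.

Apply L'Hôpital's rule: differentiate numerator and denominator separately.
  f(x) = 3 - 3·e^(-x^2)   ⇒   f'(x) = 6·x·e^(-x^2)
  g(x) = tanh(x)   ⇒   g'(x) = 1 - tanh(x)^2
  lim(x→0) f'(x)/g'(x) = lim(x→0) (6·x·e^(-x^2))/(1 - tanh(x)^2)
  = 0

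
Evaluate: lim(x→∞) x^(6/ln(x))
This is an exponential indeterminate form.

For exponential indeterminate forms, take the natural log:
  Let L = lim(x→∞) x^(6/ln(x))
  Then ln(L) = lim(x→∞) [exponent × ln(base)]
  Evaluate using L'Hôpital or standard limits, then exponentiate.
  L = e^(6)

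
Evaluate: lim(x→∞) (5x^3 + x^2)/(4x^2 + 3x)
This is an ∞/∞ indeterminate form.

Apply L'Hôpital's rule: differentiate numerator and denominator separately.
  f(x) = 5·x^3 + x^2   ⇒   f'(x) = 15·x^2 + 2·x
  g(x) = 4·x^2 + 3·x   ⇒   g'(x) = 8·x + 3
  lim(x→∞) f'(x)/g'(x) = lim(x→∞) (15·x^2 + 2·x)/(8·x + 3)
  = ∞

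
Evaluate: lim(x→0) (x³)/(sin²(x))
This is a 0/0 indeterminate form.

Apply L'Hôpital's rule: differentiate numerator and denominator separately.
  f(x) = x^3   ⇒   f'(x) = 3·x^2
  g(x) = sin(x)^2   ⇒   g'(x) = 2·sin(x)·cos(x)
  lim(x→0) f'(x)/g'(x) = lim(x→0) (3·x^2)/(2·sin(x)·cos(x))
  = 0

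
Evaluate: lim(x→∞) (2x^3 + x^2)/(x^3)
This is an ∞/∞ indeterminate form.

Apply L'Hôpital's rule: differentiate numerator and denominator separately.
  f(x) = 2·x^3 + x^2   ⇒   f'(x) = 6·x^2 + 2·x
  g(x) = x^3   ⇒   g'(x) = 3·x^2
  lim(x→∞) f'(x)/g'(x) = lim(x→∞) (6·x^2 + 2·x)/(3·x^2)
  = 2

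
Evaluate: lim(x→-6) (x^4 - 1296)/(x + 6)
This is a standard limit.

Factor or rationalize the expression:
  lim(x→-6) (x^4 - 1296)/(x + 6) = -864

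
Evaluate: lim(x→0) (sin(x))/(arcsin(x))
This is a 0/0 indeterminate form.

Apply L'Hôpital's rule: differentiate numerator and denominator separately.
  f(x) = sin(x)   ⇒   f'(x) = cos(x)
  g(x) = asin(x)   ⇒   g'(x) = 1/sqrt(1 - x^2)
  lim(x→0) f'(x)/g'(x) = lim(x→0) (cos(x))/(1/sqrt(1 - x^2))
  = 1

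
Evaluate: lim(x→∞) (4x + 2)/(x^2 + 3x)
This is an ∞/∞ indeterminate form.

Apply L'Hôpital's rule: differentiate numerator and denominator separately.
  f(x) = 4·x + 2   ⇒   f'(x) = 4
  g(x) = x^2 + 3·x   ⇒   g'(x) = 2·x + 3
  lim(x→∞) f'(x)/g'(x) = lim(x→∞) (4)/(2·x + 3)
  = 0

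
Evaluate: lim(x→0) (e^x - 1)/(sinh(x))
This is a 0/0 indeterminate form.

Apply L'Hôpital's rule: differentiate numerator and denominator separately.
  f(x) = e^(x) - 1   ⇒   f'(x) = e^(x)
  g(x) = sinh(x)   ⇒   g'(x) = cosh(x)
  lim(x→0) f'(x)/g'(x) = lim(x→0) (e^(x))/(cosh(x))
  = 1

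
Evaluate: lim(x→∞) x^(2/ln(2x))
This is an exponential indeterminate form.

For exponential indeterminate forms, take the natural log:
  Let L = lim(x→∞) x^(2/ln(2x))
  Then ln(L) = lim(x→∞) [exponent × ln(base)]
  Evaluate using L'Hôpital or standard limits, then exponentiate.
  L = e²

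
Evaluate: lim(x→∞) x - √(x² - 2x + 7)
This is an ∞-∞ indeterminate form.

Combine fractions or rationalize to convert ∞-∞ to 0/0 form:
  lim(x→∞) x - √(x² - 2x + 7) = 1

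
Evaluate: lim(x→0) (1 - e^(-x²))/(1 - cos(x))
This is a 0/0 indeterminate form.

Apply L'Hôpital's rule: differentiate numerator and denominator separately.
  f(x) = 1 - e^(-x^2)   ⇒   f'(x) = 2·x·e^(-x^2)
  g(x) = 1 - cos(x)   ⇒   g'(x) = sin(x)
  lim(x→0) f'(x)/g'(x) = lim(x→0) (2·x·e^(-x^2))/(sin(x))
  = 2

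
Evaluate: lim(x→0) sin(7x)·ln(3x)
This is a 0·∞ indeterminate form.

Rewrite 0·∞ as a quotient (0/0 or ∞/∞ form), then apply L'Hôpital's rule:
  lim(x→0) sin(7x)·ln(3x) = 0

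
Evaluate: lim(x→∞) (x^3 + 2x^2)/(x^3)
This is an ∞/∞ indeterminate form.

Apply L'Hôpital's rule: differentiate numerator and denominator separately.
  f(x) = x^3 + 2·x^2   ⇒   f'(x) = 3·x^2 + 4·x
  g(x) = x^3   ⇒   g'(x) = 3·x^2
  lim(x→∞) f'(x)/g'(x) = lim(x→∞) (3·x^2 + 4·x)/(3·x^2)
  = 1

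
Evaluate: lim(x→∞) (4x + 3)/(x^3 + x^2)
This is an ∞/∞ indeterminate form.

Apply L'Hôpital's rule: differentiate numerator and denominator separately.
  f(x) = 4·x + 3   ⇒   f'(x) = 4
  g(x) = x^3 + x^2   ⇒   g'(x) = 3·x^2 + 2·x
  lim(x→∞) f'(x)/g'(x) = lim(x→∞) (4)/(3·x^2 + 2·x)
  = 0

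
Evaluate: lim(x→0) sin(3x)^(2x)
This is an exponential indeterminate form.

For exponential indeterminate forms, take the natural log:
  Let L = lim(x→0) sin(3x)^(2x)
  Then ln(L) = lim(x→0) [exponent × ln(base)]
  Evaluate using L'Hôpital or standard limits, then exponentiate.
  L = 1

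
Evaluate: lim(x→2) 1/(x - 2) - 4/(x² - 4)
This is an ∞-∞ indeterminate form.

Combine fractions or rationalize to convert ∞-∞ to 0/0 form:
  lim(x→2) 1/(x - 2) - 4/(x² - 4) = 1/4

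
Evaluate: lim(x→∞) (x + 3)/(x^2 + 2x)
This is an ∞/∞ indeterminate form.

Apply L'Hôpital's rule: differentiate numerator and denominator separately.
  f(x) = x + 3   ⇒   f'(x) = 1
  g(x) = x^2 + 2·x   ⇒   g'(x) = 2·x + 2
  lim(x→∞) f'(x)/g'(x) = lim(x→∞) (1)/(2·x + 2)
  = 0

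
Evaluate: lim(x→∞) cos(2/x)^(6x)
This is an exponential indeterminate form.

For exponential indeterminate forms, take the natural log:
  Let L = lim(x→∞) cos(2/x)^(6x)
  Then ln(L) = lim(x→∞) [exponent × ln(base)]
  Evaluate using L'Hôpital or standard limits, then exponentiate.
  L = 1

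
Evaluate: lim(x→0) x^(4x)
This is an exponential indeterminate form.

For exponential indeterminate forms, take the natural log:
  Let L = lim(x→0) x^(4x)
  Then ln(L) = lim(x→0) [exponent × ln(base)]
  Evaluate using L'Hôpital or standard limits, then exponentiate.
  L = 1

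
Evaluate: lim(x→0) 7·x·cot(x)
This is a 0·∞ indeterminate form.

Rewrite 0·∞ as a quotient (0/0 or ∞/∞ form), then apply L'Hôpital's rule:
  lim(x→0) 7·x·cot(x) = 7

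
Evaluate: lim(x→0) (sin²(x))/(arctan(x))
This is a 0/0 indeterminate form.

Apply L'Hôpital's rule: differentiate numerator and denominator separately.
  f(x) = sin(x)^2   ⇒   f'(x) = 2·sin(x)·cos(x)
  g(x) = atan(x)   ⇒   g'(x) = 1/(x^2 + 1)
  lim(x→0) f'(x)/g'(x) = lim(x→0) (2·sin(x)·cos(x))/(1/(x^2 + 1))
  = 0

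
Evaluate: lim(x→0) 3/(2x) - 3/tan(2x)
This is an ∞-∞ indeterminate form.

Combine fractions or rationalize to convert ∞-∞ to 0/0 form:
  lim(x→0) 3/(2x) - 3/tan(2x) = 0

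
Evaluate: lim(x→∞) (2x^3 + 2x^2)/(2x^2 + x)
This is an ∞/∞ indeterminate form.

Apply L'Hôpital's rule: differentiate numerator and denominator separately.
  f(x) = 2·x^3 + 2·x^2   ⇒   f'(x) = 6·x^2 + 4·x
  g(x) = 2·x^2 + x   ⇒   g'(x) = 4·x + 1
  lim(x→∞) f'(x)/g'(x) = lim(x→∞) (6·x^2 + 4·x)/(4·x + 1)
  = ∞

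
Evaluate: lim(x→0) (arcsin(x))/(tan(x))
This is a 0/0 indeterminate form.

Apply L'Hôpital's rule: differentiate numerator and denominator separately.
  f(x) = asin(x)   ⇒   f'(x) = 1/sqrt(1 - x^2)
  g(x) = tan(x)   ⇒   g'(x) = tan(x)^2 + 1
  lim(x→0) f'(x)/g'(x) = lim(x→0) (1/sqrt(1 - x^2))/(tan(x)^2 + 1)
  = 1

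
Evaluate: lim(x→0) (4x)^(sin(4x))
This is an exponential indeterminate form.

For exponential indeterminate forms, take the natural log:
  Let L = lim(x→0) (4x)^(sin(4x))
  Then ln(L) = lim(x→0) [exponent × ln(base)]
  Evaluate using L'Hôpital or standard limits, then exponentiate.
  L = 1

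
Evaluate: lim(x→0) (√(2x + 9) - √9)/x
This is a standard limit.

Factor or rationalize the expression:
  lim(x→0) (√(2x + 9) - √9)/x = 1/3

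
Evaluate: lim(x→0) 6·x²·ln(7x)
This is a 0·∞ indeterminate form.

Rewrite 0·∞ as a quotient (0/0 or ∞/∞ form), then apply L'Hôpital's rule:
  lim(x→0) 6·x²·ln(7x) = 0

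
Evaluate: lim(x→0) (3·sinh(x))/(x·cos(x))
This is a 0/0 indeterminate form.

Apply L'Hôpital's rule: differentiate numerator and denominator separately.
  f(x) = 3·sinh(x)   ⇒   f'(x) = 3·cosh(x)
  g(x) = x·cos(x)   ⇒   g'(x) = -x·sin(x) + cos(x)
  lim(x→0) f'(x)/g'(x) = lim(x→0) (3·cosh(x))/(-x·sin(x) + cos(x))
  = 3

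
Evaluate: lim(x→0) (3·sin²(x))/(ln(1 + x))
This is a 0/0 indeterminate form.

Apply L'Hôpital's rule: differentiate numerator and denominator separately.
  f(x) = 3·sin(x)^2   ⇒   f'(x) = 6·sin(x)·cos(x)
  g(x) = ln(x + 1)   ⇒   g'(x) = 1/(x + 1)
  lim(x→0) f'(x)/g'(x) = lim(x→0) (6·sin(x)·cos(x))/(1/(x + 1))
  = 0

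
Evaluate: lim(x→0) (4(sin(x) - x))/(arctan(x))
This is a 0/0 indeterminate form.

Apply L'Hôpital's rule: differentiate numerator and denominator separately.
  f(x) = -4·x + 4·sin(x)   ⇒   f'(x) = 4·cos(x) - 4
  g(x) = atan(x)   ⇒   g'(x) = 1/(x^2 + 1)
  lim(x→0) f'(x)/g'(x) = lim(x→0) (4·cos(x) - 4)/(1/(x^2 + 1))
  = 0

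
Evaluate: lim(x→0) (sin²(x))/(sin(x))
This is a 0/0 indeterminate form.

Apply L'Hôpital's rule: differentiate numerator and denominator separately.
  f(x) = sin(x)^2   ⇒   f'(x) = 2·sin(x)·cos(x)
  g(x) = sin(x)   ⇒   g'(x) = cos(x)
  lim(x→0) f'(x)/g'(x) = lim(x→0) (2·sin(x)·cos(x))/(cos(x))
  = 0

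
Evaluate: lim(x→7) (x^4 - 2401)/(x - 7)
This is a standard limit.

Factor or rationalize the expression:
  lim(x→7) (x^4 - 2401)/(x - 7) = 1372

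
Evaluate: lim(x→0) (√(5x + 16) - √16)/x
This is a standard limit.

Factor or rationalize the expression:
  lim(x→0) (√(5x + 16) - √16)/x = 5/8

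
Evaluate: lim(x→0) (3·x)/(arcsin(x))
This is a 0/0 indeterminate form.

Apply L'Hôpital's rule: differentiate numerator and denominator separately.
  f(x) = 3·x   ⇒   f'(x) = 3
  g(x) = asin(x)   ⇒   g'(x) = 1/sqrt(1 - x^2)
  lim(x→0) f'(x)/g'(x) = lim(x→0) (3)/(1/sqrt(1 - x^2))
  = 3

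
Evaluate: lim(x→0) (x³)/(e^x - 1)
This is a 0/0 indeterminate form.

Apply L'Hôpital's rule: differentiate numerator and denominator separately.
  f(x) = x^3   ⇒   f'(x) = 3·x^2
  g(x) = e^(x) - 1   ⇒   g'(x) = e^(x)
  lim(x→0) f'(x)/g'(x) = lim(x→0) (3·x^2)/(e^(x))
  = 0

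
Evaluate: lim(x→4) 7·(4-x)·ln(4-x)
This is a 0·∞ indeterminate form.

Rewrite 0·∞ as a quotient (0/0 or ∞/∞ form), then apply L'Hôpital's rule:
  lim(x→4) 7·(4-x)·ln(4-x) = 0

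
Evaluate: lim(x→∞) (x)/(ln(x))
This is an ∞/∞ indeterminate form.

Apply L'Hôpital's rule: differentiate numerator and denominator separately.
  f(x) = x   ⇒   f'(x) = 1
  g(x) = ln(x)   ⇒   g'(x) = 1/x
  lim(x→∞) f'(x)/g'(x) = lim(x→∞) (1)/(1/x)
  = ∞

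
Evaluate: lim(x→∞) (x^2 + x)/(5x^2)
This is an ∞/∞ indeterminate form.

Apply L'Hôpital's rule: differentiate numerator and denominator separately.
  f(x) = x^2 + x   ⇒   f'(x) = 2·x + 1
  g(x) = 5·x^2   ⇒   g'(x) = 10·x
  lim(x→∞) f'(x)/g'(x) = lim(x→∞) (2·x + 1)/(10·x)
  = 1/5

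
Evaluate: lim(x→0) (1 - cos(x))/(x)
This is a 0/0 indeterminate form.

Apply L'Hôpital's rule: differentiate numerator and denominator separately.
  f(x) = 1 - cos(x)   ⇒   f'(x) = sin(x)
  g(x) = x   ⇒   g'(x) = 1
  lim(x→0) f'(x)/g'(x) = lim(x→0) (sin(x))/(1)
  = 0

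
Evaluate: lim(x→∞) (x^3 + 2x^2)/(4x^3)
This is an ∞/∞ indeterminate form.

Apply L'Hôpital's rule: differentiate numerator and denominator separately.
  f(x) = x^3 + 2·x^2   ⇒   f'(x) = 3·x^2 + 4·x
  g(x) = 4·x^3   ⇒   g'(x) = 12·x^2
  lim(x→∞) f'(x)/g'(x) = lim(x→∞) (3·x^2 + 4·x)/(12·x^2)
  = 1/4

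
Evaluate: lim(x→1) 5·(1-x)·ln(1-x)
This is a 0·∞ indeterminate form.

Rewrite 0·∞ as a quotient (0/0 or ∞/∞ form), then apply L'Hôpital's rule:
  lim(x→1) 5·(1-x)·ln(1-x) = 0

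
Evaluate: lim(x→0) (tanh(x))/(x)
This is a 0/0 indeterminate form.

Apply L'Hôpital's rule: differentiate numerator and denominator separately.
  f(x) = tanh(x)   ⇒   f'(x) = 1 - tanh(x)^2
  g(x) = x   ⇒   g'(x) = 1
  lim(x→0) f'(x)/g'(x) = lim(x→0) (1 - tanh(x)^2)/(1)
  = 1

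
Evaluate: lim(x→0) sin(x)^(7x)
This is an exponential indeterminate form.

For exponential indeterminate forms, take the natural log:
  Let L = lim(x→0) sin(x)^(7x)
  Then ln(L) = lim(x→0) [exponent × ln(base)]
  Evaluate using L'Hôpital or standard limits, then exponentiate.
  L = 1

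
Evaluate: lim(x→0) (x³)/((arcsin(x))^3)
This is a 0/0 indeterminate form.

Apply L'Hôpital's rule: differentiate numerator and denominator separately.
  f(x) = x^3   ⇒   f'(x) = 3·x^2
  g(x) = asin(x)^3   ⇒   g'(x) = 3·asin(x)^2/sqrt(1 - x^2)
  lim(x→0) f'(x)/g'(x) = lim(x→0) (3·x^2)/(3·asin(x)^2/sqrt(1 - x^2))
  = 1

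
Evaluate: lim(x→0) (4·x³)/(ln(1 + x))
This is a 0/0 indeterminate form.

Apply L'Hôpital's rule: differentiate numerator and denominator separately.
  f(x) = 4·x^3   ⇒   f'(x) = 12·x^2
  g(x) = ln(x + 1)   ⇒   g'(x) = 1/(x + 1)
  lim(x→0) f'(x)/g'(x) = lim(x→0) (12·x^2)/(1/(x + 1))
  = 0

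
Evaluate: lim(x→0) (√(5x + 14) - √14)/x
This is a standard limit.

Factor or rationalize the expression:
  lim(x→0) (√(5x + 14) - √14)/x = 5·sqrt(14)/28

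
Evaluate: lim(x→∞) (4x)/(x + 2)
This is an ∞/∞ indeterminate form.

Apply L'Hôpital's rule: differentiate numerator and denominator separately.
  f(x) = 4·x   ⇒   f'(x) = 4
  g(x) = x + 2   ⇒   g'(x) = 1
  lim(x→∞) f'(x)/g'(x) = lim(x→∞) (4)/(1)
  = 4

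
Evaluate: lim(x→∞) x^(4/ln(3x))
This is an exponential indeterminate form.

For exponential indeterminate forms, take the natural log:
  Let L = lim(x→∞) x^(4/ln(3x))
  Then ln(L) = lim(x→∞) [exponent × ln(base)]
  Evaluate using L'Hôpital or standard limits, then exponentiate.
  L = e^(4)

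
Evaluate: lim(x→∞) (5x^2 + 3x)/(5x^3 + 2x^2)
This is an ∞/∞ indeterminate form.

Apply L'Hôpital's rule: differentiate numerator and denominator separately.
  f(x) = 5·x^2 + 3·x   ⇒   f'(x) = 10·x + 3
  g(x) = 5·x^3 + 2·x^2   ⇒   g'(x) = 15·x^2 + 4·x
  lim(x→∞) f'(x)/g'(x) = lim(x→∞) (10·x + 3)/(15·x^2 + 4·x)
  = 0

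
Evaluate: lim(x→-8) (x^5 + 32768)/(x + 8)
This is a standard limit.

Factor or rationalize the expression:
  lim(x→-8) (x^5 + 32768)/(x + 8) = 20480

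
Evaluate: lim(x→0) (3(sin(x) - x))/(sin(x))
This is a 0/0 indeterminate form.

Apply L'Hôpital's rule: differentiate numerator and denominator separately.
  f(x) = -3·x + 3·sin(x)   ⇒   f'(x) = 3·cos(x) - 3
  g(x) = sin(x)   ⇒   g'(x) = cos(x)
  lim(x→0) f'(x)/g'(x) = lim(x→0) (3·cos(x) - 3)/(cos(x))
  = 0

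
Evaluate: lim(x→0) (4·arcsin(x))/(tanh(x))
This is a 0/0 indeterminate form.

Apply L'Hôpital's rule: differentiate numerator and denominator separately.
  f(x) = 4·asin(x)   ⇒   f'(x) = 4/sqrt(1 - x^2)
  g(x) = tanh(x)   ⇒   g'(x) = 1 - tanh(x)^2
  lim(x→0) f'(x)/g'(x) = lim(x→0) (4/sqrt(1 - x^2))/(1 - tanh(x)^2)
  = 4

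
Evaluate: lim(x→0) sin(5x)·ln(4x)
This is a 0·∞ indeterminate form.

Rewrite 0·∞ as a quotient (0/0 or ∞/∞ form), then apply L'Hôpital's rule:
  lim(x→0) sin(5x)·ln(4x) = 0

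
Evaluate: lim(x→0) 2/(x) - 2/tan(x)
This is an ∞-∞ indeterminate form.

Combine fractions or rationalize to convert ∞-∞ to 0/0 form:
  lim(x→0) 2/(x) - 2/tan(x) = 0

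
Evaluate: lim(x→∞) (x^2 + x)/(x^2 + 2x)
This is an ∞/∞ indeterminate form.

Apply L'Hôpital's rule: differentiate numerator and denominator separately.
  f(x) = x^2 + x   ⇒   f'(x) = 2·x + 1
  g(x) = x^2 + 2·x   ⇒   g'(x) = 2·x + 2
  lim(x→∞) f'(x)/g'(x) = lim(x→∞) (2·x + 1)/(2·x + 2)
  = 1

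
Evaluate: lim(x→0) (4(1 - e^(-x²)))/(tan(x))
This is a 0/0 indeterminate form.

Apply L'Hôpital's rule: differentiate numerator and denominator separately.
  f(x) = 4 - 4·e^(-x^2)   ⇒   f'(x) = 8·x·e^(-x^2)
  g(x) = tan(x)   ⇒   g'(x) = tan(x)^2 + 1
  lim(x→0) f'(x)/g'(x) = lim(x→0) (8·x·e^(-x^2))/(tan(x)^2 + 1)
  = 0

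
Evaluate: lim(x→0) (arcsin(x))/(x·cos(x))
This is a 0/0 indeterminate form.

Apply L'Hôpital's rule: differentiate numerator and denominator separately.
  f(x) = asin(x)   ⇒   f'(x) = 1/sqrt(1 - x^2)
  g(x) = x·cos(x)   ⇒   g'(x) = -x·sin(x) + cos(x)
  lim(x→0) f'(x)/g'(x) = lim(x→0) (1/sqrt(1 - x^2))/(-x·sin(x) + cos(x))
  = 1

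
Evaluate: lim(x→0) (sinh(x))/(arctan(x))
This is a 0/0 indeterminate form.

Apply L'Hôpital's rule: differentiate numerator and denominator separately.
  f(x) = sinh(x)   ⇒   f'(x) = cosh(x)
  g(x) = atan(x)   ⇒   g'(x) = 1/(x^2 + 1)
  lim(x→0) f'(x)/g'(x) = lim(x→0) (cosh(x))/(1/(x^2 + 1))
  = 1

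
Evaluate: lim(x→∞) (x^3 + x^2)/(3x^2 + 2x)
This is an ∞/∞ indeterminate form.

Apply L'Hôpital's rule: differentiate numerator and denominator separately.
  f(x) = x^3 + x^2   ⇒   f'(x) = 3·x^2 + 2·x
  g(x) = 3·x^2 + 2·x   ⇒   g'(x) = 6·x + 2
  lim(x→∞) f'(x)/g'(x) = lim(x→∞) (3·x^2 + 2·x)/(6·x + 2)
  = ∞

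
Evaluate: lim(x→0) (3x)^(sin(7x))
This is an exponential indeterminate form.

For exponential indeterminate forms, take the natural log:
  Let L = lim(x→0) (3x)^(sin(7x))
  Then ln(L) = lim(x→0) [exponent × ln(base)]
  Evaluate using L'Hôpital or standard limits, then exponentiate.
  L = 1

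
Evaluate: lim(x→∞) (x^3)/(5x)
This is an ∞/∞ indeterminate form.

Apply L'Hôpital's rule: differentiate numerator and denominator separately.
  f(x) = x^3   ⇒   f'(x) = 3·x^2
  g(x) = 5·x   ⇒   g'(x) = 5
  lim(x→∞) f'(x)/g'(x) = lim(x→∞) (3·x^2)/(5)
  = ∞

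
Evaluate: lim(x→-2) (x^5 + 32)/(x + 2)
This is a standard limit.

Factor or rationalize the expression:
  lim(x→-2) (x^5 + 32)/(x + 2) = 80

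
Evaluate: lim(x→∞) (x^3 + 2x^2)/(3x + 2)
This is an ∞/∞ indeterminate form.

Apply L'Hôpital's rule: differentiate numerator and denominator separately.
  f(x) = x^3 + 2·x^2   ⇒   f'(x) = 3·x^2 + 4·x
  g(x) = 3·x + 2   ⇒   g'(x) = 3
  lim(x→∞) f'(x)/g'(x) = lim(x→∞) (3·x^2 + 4·x)/(3)
  = ∞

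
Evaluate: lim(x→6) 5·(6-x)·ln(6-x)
This is a 0·∞ indeterminate form.

Rewrite 0·∞ as a quotient (0/0 or ∞/∞ form), then apply L'Hôpital's rule:
  lim(x→6) 5·(6-x)·ln(6-x) = 0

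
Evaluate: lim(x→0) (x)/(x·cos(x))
This is a 0/0 indeterminate form.

Apply L'Hôpital's rule: differentiate numerator and denominator separately.
  f(x) = x   ⇒   f'(x) = 1
  g(x) = x·cos(x)   ⇒   g'(x) = -x·sin(x) + cos(x)
  lim(x→0) f'(x)/g'(x) = lim(x→0) (1)/(-x·sin(x) + cos(x))
  = 1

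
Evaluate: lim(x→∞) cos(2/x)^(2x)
This is an exponential indeterminate form.

For exponential indeterminate forms, take the natural log:
  Let L = lim(x→∞) cos(2/x)^(2x)
  Then ln(L) = lim(x→∞) [exponent × ln(base)]
  Evaluate using L'Hôpital or standard limits, then exponentiate.
  L = 1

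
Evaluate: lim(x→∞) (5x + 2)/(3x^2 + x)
This is an ∞/∞ indeterminate form.

Apply L'Hôpital's rule: differentiate numerator and denominator separately.
  f(x) = 5·x + 2   ⇒   f'(x) = 5
  g(x) = 3·x^2 + x   ⇒   g'(x) = 6·x + 1
  lim(x→∞) f'(x)/g'(x) = lim(x→∞) (5)/(6·x + 1)
  = 0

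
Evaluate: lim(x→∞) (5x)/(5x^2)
This is an ∞/∞ indeterminate form.

Apply L'Hôpital's rule: differentiate numerator and denominator separately.
  f(x) = 5·x   ⇒   f'(x) = 5
  g(x) = 5·x^2   ⇒   g'(x) = 10·x
  lim(x→∞) f'(x)/g'(x) = lim(x→∞) (5)/(10·x)
  = 0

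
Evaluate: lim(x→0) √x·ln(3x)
This is a 0·∞ indeterminate form.

Rewrite 0·∞ as a quotient (0/0 or ∞/∞ form), then apply L'Hôpital's rule:
  lim(x→0) √x·ln(3x) = 0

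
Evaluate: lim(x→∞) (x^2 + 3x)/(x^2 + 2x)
This is an ∞/∞ indeterminate form.

Apply L'Hôpital's rule: differentiate numerator and denominator separately.
  f(x) = x^2 + 3·x   ⇒   f'(x) = 2·x + 3
  g(x) = x^2 + 2·x   ⇒   g'(x) = 2·x + 2
  lim(x→∞) f'(x)/g'(x) = lim(x→∞) (2·x + 3)/(2·x + 2)
  = 1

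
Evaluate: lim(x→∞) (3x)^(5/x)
This is an exponential indeterminate form.

For exponential indeterminate forms, take the natural log:
  Let L = lim(x→∞) (3x)^(5/x)
  Then ln(L) = lim(x→∞) [exponent × ln(base)]
  Evaluate using L'Hôpital or standard limits, then exponentiate.
  L = 1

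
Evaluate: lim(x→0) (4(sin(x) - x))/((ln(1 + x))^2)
This is a 0/0 indeterminate form.

Apply L'Hôpital's rule: differentiate numerator and denominator separately.
  f(x) = -4·x + 4·sin(x)   ⇒   f'(x) = 4·cos(x) - 4
  g(x) = ln(x + 1)^2   ⇒   g'(x) = 2·ln(x + 1)/(x + 1)
  lim(x→0) f'(x)/g'(x) = lim(x→0) (4·cos(x) - 4)/(2·ln(x + 1)/(x + 1))
  = 0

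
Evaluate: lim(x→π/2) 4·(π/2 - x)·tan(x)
This is a 0·∞ indeterminate form.

Rewrite 0·∞ as a quotient (0/0 or ∞/∞ form), then apply L'Hôpital's rule:
  lim(x→π/2) 4·(π/2 - x)·tan(x) = 4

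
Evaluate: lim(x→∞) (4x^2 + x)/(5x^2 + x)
This is an ∞/∞ indeterminate form.

Apply L'Hôpital's rule: differentiate numerator and denominator separately.
  f(x) = 4·x^2 + x   ⇒   f'(x) = 8·x + 1
  g(x) = 5·x^2 + x   ⇒   g'(x) = 10·x + 1
  lim(x→∞) f'(x)/g'(x) = lim(x→∞) (8·x + 1)/(10·x + 1)
  = 4/5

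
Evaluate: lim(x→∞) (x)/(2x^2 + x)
This is an ∞/∞ indeterminate form.

Apply L'Hôpital's rule: differentiate numerator and denominator separately.
  f(x) = x   ⇒   f'(x) = 1
  g(x) = 2·x^2 + x   ⇒   g'(x) = 4·x + 1
  lim(x→∞) f'(x)/g'(x) = lim(x→∞) (1)/(4·x + 1)
  = 0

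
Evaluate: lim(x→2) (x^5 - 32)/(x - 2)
This is a standard limit.

Factor or rationalize the expression:
  lim(x→2) (x^5 - 32)/(x - 2) = 80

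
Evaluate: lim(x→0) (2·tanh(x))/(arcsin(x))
This is a 0/0 indeterminate form.

Apply L'Hôpital's rule: differentiate numerator and denominator separately.
  f(x) = 2·tanh(x)   ⇒   f'(x) = 2 - 2·tanh(x)^2
  g(x) = asin(x)   ⇒   g'(x) = 1/sqrt(1 - x^2)
  lim(x→0) f'(x)/g'(x) = lim(x→0) (2 - 2·tanh(x)^2)/(1/sqrt(1 - x^2))
  = 2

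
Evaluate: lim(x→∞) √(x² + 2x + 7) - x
This is an ∞-∞ indeterminate form.

Combine fractions or rationalize to convert ∞-∞ to 0/0 form:
  lim(x→∞) √(x² + 2x + 7) - x = 1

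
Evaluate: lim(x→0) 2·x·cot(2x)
This is a 0·∞ indeterminate form.

Rewrite 0·∞ as a quotient (0/0 or ∞/∞ form), then apply L'Hôpital's rule:
  lim(x→0) 2·x·cot(2x) = 1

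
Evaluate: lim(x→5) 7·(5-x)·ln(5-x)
This is a 0·∞ indeterminate form.

Rewrite 0·∞ as a quotient (0/0 or ∞/∞ form), then apply L'Hôpital's rule:
  lim(x→5) 7·(5-x)·ln(5-x) = 0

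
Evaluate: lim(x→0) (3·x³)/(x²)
This is a 0/0 indeterminate form.

Apply L'Hôpital's rule: differentiate numerator and denominator separately.
  f(x) = 3·x^3   ⇒   f'(x) = 9·x^2
  g(x) = x^2   ⇒   g'(x) = 2·x
  lim(x→0) f'(x)/g'(x) = lim(x→0) (9·x^2)/(2·x)
  = 0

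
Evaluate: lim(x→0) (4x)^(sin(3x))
This is an exponential indeterminate form.

For exponential indeterminate forms, take the natural log:
  Let L = lim(x→0) (4x)^(sin(3x))
  Then ln(L) = lim(x→0) [exponent × ln(base)]
  Evaluate using L'Hôpital or standard limits, then exponentiate.
  L = 1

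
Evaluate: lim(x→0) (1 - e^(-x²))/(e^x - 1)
This is a 0/0 indeterminate form.

Apply L'Hôpital's rule: differentiate numerator and denominator separately.
  f(x) = 1 - e^(-x^2)   ⇒   f'(x) = 2·x·e^(-x^2)
  g(x) = e^(x) - 1   ⇒   g'(x) = e^(x)
  lim(x→0) f'(x)/g'(x) = lim(x→0) (2·x·e^(-x^2))/(e^(x))
  = 0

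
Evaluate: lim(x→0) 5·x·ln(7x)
This is a 0·∞ indeterminate form.

Rewrite 0·∞ as a quotient (0/0 or ∞/∞ form), then apply L'Hôpital's rule:
  lim(x→0) 5·x·ln(7x) = 0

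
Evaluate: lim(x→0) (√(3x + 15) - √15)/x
This is a standard limit.

Factor or rationalize the expression:
  lim(x→0) (√(3x + 15) - √15)/x = sqrt(15)/10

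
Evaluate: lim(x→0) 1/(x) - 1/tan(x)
This is an ∞-∞ indeterminate form.

Combine fractions or rationalize to convert ∞-∞ to 0/0 form:
  lim(x→0) 1/(x) - 1/tan(x) = 0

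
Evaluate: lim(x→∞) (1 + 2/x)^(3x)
This is an exponential indeterminate form.

For exponential indeterminate forms, take the natural log:
  Let L = lim(x→∞) (1 + 2/x)^(3x)
  Then ln(L) = lim(x→∞) [exponent × ln(base)]
  Evaluate using L'Hôpital or standard limits, then exponentiate.
  L = e^(6)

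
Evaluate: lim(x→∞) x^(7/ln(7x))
This is an exponential indeterminate form.

For exponential indeterminate forms, take the natural log:
  Let L = lim(x→∞) x^(7/ln(7x))
  Then ln(L) = lim(x→∞) [exponent × ln(base)]
  Evaluate using L'Hôpital or standard limits, then exponentiate.
  L = e^(7)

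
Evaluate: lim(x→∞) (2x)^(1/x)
This is an exponential indeterminate form.

For exponential indeterminate forms, take the natural log:
  Let L = lim(x→∞) (2x)^(1/x)
  Then ln(L) = lim(x→∞) [exponent × ln(base)]
  Evaluate using L'Hôpital or standard limits, then exponentiate.
  L = 1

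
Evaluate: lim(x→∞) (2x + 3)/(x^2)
This is an ∞/∞ indeterminate form.

Apply L'Hôpital's rule: differentiate numerator and denominator separately.
  f(x) = 2·x + 3   ⇒   f'(x) = 2
  g(x) = x^2   ⇒   g'(x) = 2·x
  lim(x→∞) f'(x)/g'(x) = lim(x→∞) (2)/(2·x)
  = 0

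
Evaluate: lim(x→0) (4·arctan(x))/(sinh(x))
This is a 0/0 indeterminate form.

Apply L'Hôpital's rule: differentiate numerator and denominator separately.
  f(x) = 4·atan(x)   ⇒   f'(x) = 4/(x^2 + 1)
  g(x) = sinh(x)   ⇒   g'(x) = cosh(x)
  lim(x→0) f'(x)/g'(x) = lim(x→0) (4/(x^2 + 1))/(cosh(x))
  = 4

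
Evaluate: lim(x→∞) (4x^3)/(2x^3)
This is an ∞/∞ indeterminate form.

Apply L'Hôpital's rule: differentiate numerator and denominator separately.
  f(x) = 4·x^3   ⇒   f'(x) = 12·x^2
  g(x) = 2·x^3   ⇒   g'(x) = 6·x^2
  lim(x→∞) f'(x)/g'(x) = lim(x→∞) (12·x^2)/(6·x^2)
  = 2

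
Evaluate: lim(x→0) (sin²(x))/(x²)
This is a 0/0 indeterminate form.

Apply L'Hôpital's rule: differentiate numerator and denominator separately.
  f(x) = sin(x)^2   ⇒   f'(x) = 2·sin(x)·cos(x)
  g(x) = x^2   ⇒   g'(x) = 2·x
  lim(x→0) f'(x)/g'(x) = lim(x→0) (2·sin(x)·cos(x))/(2·x)
  = 1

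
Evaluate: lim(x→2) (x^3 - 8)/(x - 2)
This is a standard limit.

Factor or rationalize the expression:
  lim(x→2) (x^3 - 8)/(x - 2) = 12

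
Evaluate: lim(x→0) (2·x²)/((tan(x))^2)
This is a 0/0 indeterminate form.

Apply L'Hôpital's rule: differentiate numerator and denominator separately.
  f(x) = 2·x^2   ⇒   f'(x) = 4·x
  g(x) = tan(x)^2   ⇒   g'(x) = (2·tan(x)^2 + 2)·tan(x)
  lim(x→0) f'(x)/g'(x) = lim(x→0) (4·x)/((2·tan(x)^2 + 2)·tan(x))
  = 2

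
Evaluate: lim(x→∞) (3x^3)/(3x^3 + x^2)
This is an ∞/∞ indeterminate form.

Apply L'Hôpital's rule: differentiate numerator and denominator separately.
  f(x) = 3·x^3   ⇒   f'(x) = 9·x^2
  g(x) = 3·x^3 + x^2   ⇒   g'(x) = 9·x^2 + 2·x
  lim(x→∞) f'(x)/g'(x) = lim(x→∞) (9·x^2)/(9·x^2 + 2·x)
  = 1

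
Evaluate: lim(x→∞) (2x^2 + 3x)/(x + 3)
This is an ∞/∞ indeterminate form.

Apply L'Hôpital's rule: differentiate numerator and denominator separately.
  f(x) = 2·x^2 + 3·x   ⇒   f'(x) = 4·x + 3
  g(x) = x + 3   ⇒   g'(x) = 1
  lim(x→∞) f'(x)/g'(x) = lim(x→∞) (4·x + 3)/(1)
  = ∞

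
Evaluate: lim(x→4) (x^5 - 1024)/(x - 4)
This is a standard limit.

Factor or rationalize the expression:
  lim(x→4) (x^5 - 1024)/(x - 4) = 1280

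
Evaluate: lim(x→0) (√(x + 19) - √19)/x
This is a standard limit.

Factor or rationalize the expression:
  lim(x→0) (√(x + 19) - √19)/x = sqrt(19)/38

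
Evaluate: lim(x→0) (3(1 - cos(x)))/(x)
This is a 0/0 indeterminate form.

Apply L'Hôpital's rule: differentiate numerator and denominator separately.
  f(x) = 3 - 3·cos(x)   ⇒   f'(x) = 3·sin(x)
  g(x) = x   ⇒   g'(x) = 1
  lim(x→0) f'(x)/g'(x) = lim(x→0) (3·sin(x))/(1)
  = 0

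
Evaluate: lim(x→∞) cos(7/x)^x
This is an exponential indeterminate form.

For exponential indeterminate forms, take the natural log:
  Let L = lim(x→∞) cos(7/x)^x
  Then ln(L) = lim(x→∞) [exponent × ln(base)]
  Evaluate using L'Hôpital or standard limits, then exponentiate.
  L = 1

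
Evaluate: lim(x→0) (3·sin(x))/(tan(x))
This is a 0/0 indeterminate form.

Apply L'Hôpital's rule: differentiate numerator and denominator separately.
  f(x) = 3·sin(x)   ⇒   f'(x) = 3·cos(x)
  g(x) = tan(x)   ⇒   g'(x) = tan(x)^2 + 1
  lim(x→0) f'(x)/g'(x) = lim(x→0) (3·cos(x))/(tan(x)^2 + 1)
  = 3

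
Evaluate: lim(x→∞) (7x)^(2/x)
This is an exponential indeterminate form.

For exponential indeterminate forms, take the natural log:
  Let L = lim(x→∞) (7x)^(2/x)
  Then ln(L) = lim(x→∞) [exponent × ln(base)]
  Evaluate using L'Hôpital or standard limits, then exponentiate.
  L = 1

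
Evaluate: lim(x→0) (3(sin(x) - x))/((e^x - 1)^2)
This is a 0/0 indeterminate form.

Apply L'Hôpital's rule: differentiate numerator and denominator separately.
  f(x) = -3·x + 3·sin(x)   ⇒   f'(x) = 3·cos(x) - 3
  g(x) = (e^(x) - 1)^2   ⇒   g'(x) = 2·(e^(x) - 1)·e^(x)
  lim(x→0) f'(x)/g'(x) = lim(x→0) (3·cos(x) - 3)/(2·(e^(x) - 1)·e^(x))
  = 0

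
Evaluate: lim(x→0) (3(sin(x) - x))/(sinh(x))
This is a 0/0 indeterminate form.

Apply L'Hôpital's rule: differentiate numerator and denominator separately.
  f(x) = -3·x + 3·sin(x)   ⇒   f'(x) = 3·cos(x) - 3
  g(x) = sinh(x)   ⇒   g'(x) = cosh(x)
  lim(x→0) f'(x)/g'(x) = lim(x→0) (3·cos(x) - 3)/(cosh(x))
  = 0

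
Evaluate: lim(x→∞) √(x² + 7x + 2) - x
This is an ∞-∞ indeterminate form.

Combine fractions or rationalize to convert ∞-∞ to 0/0 form:
  lim(x→∞) √(x² + 7x + 2) - x = 7/2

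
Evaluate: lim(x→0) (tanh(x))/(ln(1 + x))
This is a 0/0 indeterminate form.

Apply L'Hôpital's rule: differentiate numerator and denominator separately.
  f(x) = tanh(x)   ⇒   f'(x) = 1 - tanh(x)^2
  g(x) = ln(x + 1)   ⇒   g'(x) = 1/(x + 1)
  lim(x→0) f'(x)/g'(x) = lim(x→0) (1 - tanh(x)^2)/(1/(x + 1))
  = 1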